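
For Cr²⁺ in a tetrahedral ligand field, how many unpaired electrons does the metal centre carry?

4

Cr sits in group 6; removing 2 electrons leaves Cr²⁺ with 6 − 2 = 4 d electrons.
Tetrahedral fields are weak (Δₜ ≈ 4/9 Δₒ), so electrons fill high-spin.
Configuration: e² t₂², giving 4 unpaired electrons.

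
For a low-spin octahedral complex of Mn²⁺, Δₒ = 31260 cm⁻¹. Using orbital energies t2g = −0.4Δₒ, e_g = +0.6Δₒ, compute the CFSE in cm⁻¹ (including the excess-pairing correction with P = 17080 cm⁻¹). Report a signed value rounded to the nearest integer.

-28360

Group 7 minus oxidation state +2 gives a d⁵ configuration for Mn²⁺.
Electron filling gives t2g^5 e_g^0.
CFSE(orbital) = 5×(-0.4Δₒ) + 0×(0.6Δₒ) = -2.0Δₒ; with Δₒ = 31260 cm⁻¹ that is -62520 cm⁻¹.
Pairing penalty: 2 pairs vs 0 in the high-spin reference → 2 extra × P = 34160 cm⁻¹.
Combining: -62520 + 34160 = -28360 cm⁻¹.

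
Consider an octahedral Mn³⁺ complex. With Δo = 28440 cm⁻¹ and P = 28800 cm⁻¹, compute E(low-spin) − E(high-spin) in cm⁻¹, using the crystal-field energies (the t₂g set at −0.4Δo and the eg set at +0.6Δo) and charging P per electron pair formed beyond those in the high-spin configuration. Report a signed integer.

360

Mn is in group 7, so Mn³⁺ is d⁴ (7 − 3 = 4).
High-spin: t₂g³ eg¹, CFSE = -0.6Δo = -17064 cm⁻¹.
For low-spin the configuration is t₂g⁴ eg⁰: orbital energy -1.6 × 28440 = -45504 cm⁻¹, and 1 additional pair relative to high-spin adds 28800 cm⁻¹, giving -16704 cm⁻¹.
E(LS) − E(HS) = -16704 − (-17064) = 360 cm⁻¹.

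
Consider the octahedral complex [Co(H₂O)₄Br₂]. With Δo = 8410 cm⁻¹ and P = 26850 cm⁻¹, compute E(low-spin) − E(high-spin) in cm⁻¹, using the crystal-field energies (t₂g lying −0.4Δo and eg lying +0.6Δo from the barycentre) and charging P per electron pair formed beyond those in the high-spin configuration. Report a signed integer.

Ligand charges: 4×(+0) from H₂O and 2×(-1) from Br⁻ sum to -2; with overall charge +0, Co is +2.
Co sits in group 9; removing 2 electrons leaves Co²⁺ with 9 − 2 = 7 d electrons.
High-spin: t₂g⁵ eg², CFSE = -0.8Δo = -6728 cm⁻¹.
Low-spin t₂g⁶ eg¹ gives -1.8Δo = -15138 cm⁻¹, but forming 1 extra pair costs 1P = 26850 cm⁻¹, so E(LS) = -15138 + 26850 = 11712 cm⁻¹.
The difference is 11712 − (-6728) = 18440 cm⁻¹, so high-spin lies lower.

18440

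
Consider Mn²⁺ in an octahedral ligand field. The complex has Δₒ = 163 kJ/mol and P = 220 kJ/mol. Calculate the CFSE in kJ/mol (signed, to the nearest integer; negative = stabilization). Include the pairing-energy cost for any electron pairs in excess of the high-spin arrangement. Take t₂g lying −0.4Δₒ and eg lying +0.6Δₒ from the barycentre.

0

Group 7 minus oxidation state +2 gives a d⁵ configuration for Mn²⁺.
Since Δₒ = 163 kJ/mol < P = 220 kJ/mol, the complex adopts the high-spin configuration.
That gives t₂g³ eg².
Orbital CFSE = 0.0Δₒ = 0.0 × 163 = 0 kJ/mol.
High-spin has no excess pairs, so no pairing correction applies.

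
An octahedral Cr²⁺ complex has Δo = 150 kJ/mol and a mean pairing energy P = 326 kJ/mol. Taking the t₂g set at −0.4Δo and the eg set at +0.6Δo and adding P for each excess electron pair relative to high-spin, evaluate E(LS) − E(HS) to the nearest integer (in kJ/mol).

Cr sits in group 6; removing 2 electrons leaves Cr²⁺ with 6 − 2 = 4 d electrons.
High-spin: t₂g³ eg¹, CFSE = -0.6Δo = -90 kJ/mol.
Low-spin: t₂g⁴ eg⁰, orbital CFSE = -1.6Δo = -240 kJ/mol; plus 1 excess pair × P = +326 kJ/mol; total 86 kJ/mol.
The difference is 86 − (-90) = 176 kJ/mol, so high-spin lies lower.

176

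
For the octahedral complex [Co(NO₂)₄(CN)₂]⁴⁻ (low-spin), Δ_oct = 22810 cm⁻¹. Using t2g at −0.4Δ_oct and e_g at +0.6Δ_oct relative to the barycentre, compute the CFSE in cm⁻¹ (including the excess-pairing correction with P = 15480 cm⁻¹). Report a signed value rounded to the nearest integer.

-25578

Ligand charges: 4×(-1) from NO₂⁻ and 2×(-1) from CN⁻ sum to -6; with overall charge -4, Co is +2.
Co²⁺: group 9, so d-count = 9 − 2 = 7.
Electron filling gives t2g^6 e_g^1.
The orbital stabilization is -1.8Δ_oct = -1.8 × 22810 = -41058 cm⁻¹.
High-spin d⁷ would be t2g^5 e_g^2 with 2 pairs; low-spin has 3, so 1 excess pair costs +1P = +15480 cm⁻¹.
Combining: -41058 + 15480 = -25578 cm⁻¹.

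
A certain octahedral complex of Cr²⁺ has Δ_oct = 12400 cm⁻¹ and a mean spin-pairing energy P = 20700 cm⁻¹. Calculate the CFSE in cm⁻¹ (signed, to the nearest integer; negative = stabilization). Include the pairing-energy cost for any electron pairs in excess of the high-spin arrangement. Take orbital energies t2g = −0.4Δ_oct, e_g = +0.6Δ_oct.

-7440

Cr is in group 6, so Cr²⁺ is d⁴ (6 − 2 = 4).
Since Δ_oct = 12400 cm⁻¹ < P = 20700 cm⁻¹, the complex adopts the high-spin configuration.
That gives t2g^3 e_g^1.
Orbital CFSE = -0.6Δ_oct = -0.6 × 12400 = -7440 cm⁻¹.
High-spin has no excess pairs, so no pairing correction applies.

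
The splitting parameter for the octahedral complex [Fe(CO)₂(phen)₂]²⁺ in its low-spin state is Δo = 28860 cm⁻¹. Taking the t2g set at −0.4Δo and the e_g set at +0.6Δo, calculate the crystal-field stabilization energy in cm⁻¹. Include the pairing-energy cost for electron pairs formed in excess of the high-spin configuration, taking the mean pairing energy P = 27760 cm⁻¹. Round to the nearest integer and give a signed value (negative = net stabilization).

Ligand charges: 2×(+0) from CO and 2×(+0) from phen sum to +0; with overall charge +2, Fe is +2.
Group 8 minus oxidation state +2 gives a d⁶ configuration for Fe²⁺.
Configuration: t2g^6 e_g^0.
Orbital CFSE = 6(-0.4) + 0(0.6) = -2.4Δo = -2.4 × 28860 = -69264 cm⁻¹.
Relative to high-spin t2g^4 e_g^2 (1 paired), the low-spin configuration has 2 additional pairs, contributing +2 × 27760 = +55520 cm⁻¹.
Overall CFSE = -69264 + 55520 = -13744 cm⁻¹.

-13744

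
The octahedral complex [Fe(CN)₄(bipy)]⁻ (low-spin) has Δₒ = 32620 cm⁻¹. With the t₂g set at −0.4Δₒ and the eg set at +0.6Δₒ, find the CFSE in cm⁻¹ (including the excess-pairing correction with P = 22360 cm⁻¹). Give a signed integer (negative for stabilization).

Ligand charges: 4×(-1) from CN⁻ and 1×(+0) from bipy sum to -4; with overall charge -1, Fe is +3.
Fe³⁺: group 8, so d-count = 8 − 3 = 5.
Electron filling gives t₂g⁵ eg⁰.
CFSE(orbital) = 5×(-0.4Δₒ) + 0×(0.6Δₒ) = -2.0Δₒ; with Δₒ = 32620 cm⁻¹ that is -65240 cm⁻¹.
Pairing penalty: 2 pairs vs 0 in the high-spin reference → 2 extra × P = 44720 cm⁻¹.
Overall CFSE = -65240 + 44720 = -20520 cm⁻¹.

-20520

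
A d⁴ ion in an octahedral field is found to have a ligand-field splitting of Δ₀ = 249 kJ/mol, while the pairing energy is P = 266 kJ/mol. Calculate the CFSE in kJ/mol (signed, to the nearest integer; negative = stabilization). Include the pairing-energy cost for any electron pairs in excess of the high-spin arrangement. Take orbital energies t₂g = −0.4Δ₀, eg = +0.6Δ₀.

Since Δ₀ = 249 kJ/mol < P = 266 kJ/mol, the complex adopts the high-spin configuration.
That gives t₂g³ eg¹.
Orbital CFSE = -0.6Δ₀ = -0.6 × 249 = -149 kJ/mol.
High-spin has no excess pairs, so no pairing correction applies.

-149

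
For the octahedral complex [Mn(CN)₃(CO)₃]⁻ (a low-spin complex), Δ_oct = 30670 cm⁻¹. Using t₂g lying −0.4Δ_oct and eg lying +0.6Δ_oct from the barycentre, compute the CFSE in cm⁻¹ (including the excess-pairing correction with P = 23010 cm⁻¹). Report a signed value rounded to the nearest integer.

Ligand charges: 3×(-1) from CN⁻ and 3×(+0) from CO sum to -3; with overall charge -1, Mn is +2.
Mn sits in group 7; removing 2 electrons leaves Mn²⁺ with 7 − 2 = 5 d electrons.
The d⁵ electrons fill as t₂g⁵ eg⁰.
Orbital CFSE = 5(-0.4) + 0(0.6) = -2.0Δ_oct = -2.0 × 30670 = -61340 cm⁻¹.
Pairing penalty: 2 pairs vs 0 in the high-spin reference → 2 extra × P = 46020 cm⁻¹.
Combining: -61340 + 46020 = -15320 cm⁻¹.

-15320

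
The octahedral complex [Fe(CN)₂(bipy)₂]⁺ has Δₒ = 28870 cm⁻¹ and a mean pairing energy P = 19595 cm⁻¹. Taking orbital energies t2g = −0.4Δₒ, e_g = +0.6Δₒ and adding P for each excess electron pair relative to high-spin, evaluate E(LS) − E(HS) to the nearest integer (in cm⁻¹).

-18550

Ligand charges: 2×(-1) from CN⁻ and 2×(+0) from bipy sum to -2; with overall charge +1, Fe is +3.
Group 8 minus oxidation state +3 gives a d⁵ configuration for Fe³⁺.
High-spin: t2g^3 e_g^2, CFSE = 0.0Δₒ = 0 cm⁻¹.
For low-spin the configuration is t2g^5 e_g^0: orbital energy -2.0 × 28870 = -57740 cm⁻¹, and 2 additional pairs relative to high-spin add 39190 cm⁻¹, giving -18550 cm⁻¹.
E(LS) − E(HS) = -18550 − (0) = -18550 cm⁻¹.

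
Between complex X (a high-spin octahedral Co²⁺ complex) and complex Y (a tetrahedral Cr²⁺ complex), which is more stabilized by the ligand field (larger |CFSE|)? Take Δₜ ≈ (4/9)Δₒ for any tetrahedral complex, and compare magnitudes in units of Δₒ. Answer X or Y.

X: Co²⁺: group 9, so d-count = 9 − 2 = 7; t₂g⁵ eg², CFSE = -0.8Δₒ.
Y: Cr²⁺: group 6, so d-count = 6 − 2 = 4; Tetrahedral fields are weak (Δₜ ≈ 4/9 Δₒ), so electrons fill high-spin; e^2 t2^2, CFSE = -0.4Δₜ ≈ -0.18Δₒ.
So X has the larger |CFSE|.

X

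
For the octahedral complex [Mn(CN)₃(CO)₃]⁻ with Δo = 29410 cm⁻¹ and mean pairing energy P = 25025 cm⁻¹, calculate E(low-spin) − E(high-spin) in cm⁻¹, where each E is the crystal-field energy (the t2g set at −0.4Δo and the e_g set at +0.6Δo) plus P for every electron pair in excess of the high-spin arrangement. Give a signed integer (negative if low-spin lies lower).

Ligand charges: 3×(-1) from CN⁻ and 3×(+0) from CO sum to -3; with overall charge -1, Mn is +2.
Mn is in group 7, so Mn²⁺ is d⁵ (7 − 2 = 5).
High-spin: t2g^3 e_g^2, CFSE = 0.0Δo = 0 cm⁻¹.
For low-spin the configuration is t2g^5 e_g^0: orbital energy -2.0 × 29410 = -58820 cm⁻¹, and 2 additional pairs relative to high-spin add 50050 cm⁻¹, giving -8770 cm⁻¹.
The difference is -8770 − (0) = -8770 cm⁻¹, so low-spin lies lower.

-8770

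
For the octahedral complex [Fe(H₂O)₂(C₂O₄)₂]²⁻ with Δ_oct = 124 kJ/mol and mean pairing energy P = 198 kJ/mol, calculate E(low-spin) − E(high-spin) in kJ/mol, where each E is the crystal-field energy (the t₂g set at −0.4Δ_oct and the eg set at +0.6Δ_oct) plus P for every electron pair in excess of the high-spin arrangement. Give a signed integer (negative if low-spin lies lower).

Ligand charges: 2×(+0) from H₂O and 2×(-2) from C₂O₄²⁻ sum to -4; with overall charge -2, Fe is +2.
Fe sits in group 8; removing 2 electrons leaves Fe²⁺ with 8 − 2 = 6 d electrons.
In the high-spin limit (t₂g⁴ eg²) the orbital term is -0.4Δ_oct = -50 kJ/mol, with no excess pairing.
For low-spin the configuration is t₂g⁶ eg⁰: orbital energy -2.4 × 124 = -298 kJ/mol, and 2 additional pairs relative to high-spin add 396 kJ/mol, giving 98 kJ/mol.
E(LS) − E(HS) = 98 − (-50) = 148 kJ/mol.

148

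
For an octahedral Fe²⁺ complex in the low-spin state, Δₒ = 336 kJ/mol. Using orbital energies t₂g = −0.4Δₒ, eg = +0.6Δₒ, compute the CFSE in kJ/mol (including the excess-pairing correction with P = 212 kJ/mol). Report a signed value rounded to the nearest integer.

-382

Group 8 minus oxidation state +2 gives a d⁶ configuration for Fe²⁺.
Configuration: t₂g⁶ eg⁰.
The orbital stabilization is -2.4Δₒ = -2.4 × 336 = -806 kJ/mol.
Relative to high-spin t₂g⁴ eg² (1 paired), the low-spin configuration has 2 additional pairs, contributing +2 × 212 = +424 kJ/mol.
Net CFSE = -806 + 424 = -382 kJ/mol.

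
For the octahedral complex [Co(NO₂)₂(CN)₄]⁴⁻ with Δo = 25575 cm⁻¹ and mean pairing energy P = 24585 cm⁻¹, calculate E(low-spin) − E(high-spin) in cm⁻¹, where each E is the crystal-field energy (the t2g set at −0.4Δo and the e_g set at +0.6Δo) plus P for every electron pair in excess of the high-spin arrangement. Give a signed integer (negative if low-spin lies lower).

Ligand charges: 2×(-1) from NO₂⁻ and 4×(-1) from CN⁻ sum to -6; with overall charge -4, Co is +2.
Co²⁺: group 9, so d-count = 9 − 2 = 7.
In the high-spin limit (t2g^5 e_g^2) the orbital term is -0.8Δo = -20460 cm⁻¹, with no excess pairing.
For low-spin the configuration is t2g^6 e_g^1: orbital energy -1.8 × 25575 = -46035 cm⁻¹, and 1 additional pair relative to high-spin adds 24585 cm⁻¹, giving -21450 cm⁻¹.
The difference is -21450 − (-20460) = -990 cm⁻¹, so low-spin lies lower.

-990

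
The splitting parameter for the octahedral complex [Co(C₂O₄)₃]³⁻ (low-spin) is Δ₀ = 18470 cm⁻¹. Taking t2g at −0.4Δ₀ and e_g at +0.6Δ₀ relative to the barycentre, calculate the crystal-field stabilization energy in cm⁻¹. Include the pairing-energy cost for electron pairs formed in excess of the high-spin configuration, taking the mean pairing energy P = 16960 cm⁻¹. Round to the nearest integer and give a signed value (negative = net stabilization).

-10408

Each C₂O₄²⁻ contributes -2; 3 × (-2) = -6. With overall charge -3, Co is in the +3 oxidation state.
Group 9 minus oxidation state +3 gives a d⁶ configuration for Co³⁺.
Electron filling gives t2g^6 e_g^0.
CFSE(orbital) = 6×(-0.4Δ₀) + 0×(0.6Δ₀) = -2.4Δ₀; with Δ₀ = 18470 cm⁻¹ that is -44328 cm⁻¹.
High-spin d⁶ would be t2g^4 e_g^2 with 1 pair; low-spin has 3, so 2 excess pairs cost +2P = +33920 cm⁻¹.
Overall CFSE = -44328 + 33920 = -10408 cm⁻¹.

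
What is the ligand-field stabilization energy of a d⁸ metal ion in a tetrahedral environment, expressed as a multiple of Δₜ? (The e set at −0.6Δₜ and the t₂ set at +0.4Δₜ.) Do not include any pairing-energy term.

-0.8 Δₜ

Tetrahedral fields are weak (Δₜ ≈ 4/9 Δₒ), so electrons fill high-spin.
Configuration: e⁴ t₂⁴.
CFSE = 4(-0.6Δₜ) + 4(0.4Δₜ) = -2.4Δₜ + 1.6Δₜ = -0.8Δₜ.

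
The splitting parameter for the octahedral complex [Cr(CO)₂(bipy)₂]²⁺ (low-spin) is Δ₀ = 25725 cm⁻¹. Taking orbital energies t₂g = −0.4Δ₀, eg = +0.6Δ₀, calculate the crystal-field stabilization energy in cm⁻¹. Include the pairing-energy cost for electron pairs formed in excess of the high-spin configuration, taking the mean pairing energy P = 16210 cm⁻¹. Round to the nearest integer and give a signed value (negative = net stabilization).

Ligand charges: 2×(+0) from CO and 2×(+0) from bipy sum to +0; with overall charge +2, Cr is +2.
Cr²⁺: group 6, so d-count = 6 − 2 = 4.
Electron filling gives t₂g⁴ eg⁰.
The orbital stabilization is -1.6Δ₀ = -1.6 × 25725 = -41160 cm⁻¹.
High-spin d⁴ would be t₂g³ eg¹ with 0 pairs; low-spin has 1, so 1 excess pair costs +1P = +16210 cm⁻¹.
Combining: -41160 + 16210 = -24950 cm⁻¹.

-24950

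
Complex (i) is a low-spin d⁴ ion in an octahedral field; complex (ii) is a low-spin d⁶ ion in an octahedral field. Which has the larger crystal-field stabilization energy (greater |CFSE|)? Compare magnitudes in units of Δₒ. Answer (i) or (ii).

(ii)

(i): t₂g⁴ eg⁰, CFSE = -1.6Δₒ.
(ii): t₂g⁶ eg⁰, CFSE = -2.4Δₒ.
So (ii) has the larger |CFSE|.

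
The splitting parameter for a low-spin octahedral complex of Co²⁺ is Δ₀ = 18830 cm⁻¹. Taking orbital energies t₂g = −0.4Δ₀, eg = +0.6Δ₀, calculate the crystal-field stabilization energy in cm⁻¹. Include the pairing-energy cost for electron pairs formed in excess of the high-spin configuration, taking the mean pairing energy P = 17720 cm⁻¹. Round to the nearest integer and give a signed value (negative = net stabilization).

-16174

Group 9 minus oxidation state +2 gives a d⁷ configuration for Co²⁺.
Configuration: t₂g⁶ eg¹.
The orbital stabilization is -1.8Δ₀ = -1.8 × 18830 = -33894 cm⁻¹.
Pairing penalty: 3 pairs vs 2 in the high-spin reference → 1 extra × P = 17720 cm⁻¹.
Net CFSE = -33894 + 17720 = -16174 cm⁻¹.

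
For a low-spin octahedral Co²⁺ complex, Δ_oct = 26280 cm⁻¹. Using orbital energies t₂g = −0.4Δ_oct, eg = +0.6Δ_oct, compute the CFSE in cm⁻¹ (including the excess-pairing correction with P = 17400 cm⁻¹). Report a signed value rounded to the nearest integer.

-29904

Co sits in group 9; removing 2 electrons leaves Co²⁺ with 9 − 2 = 7 d electrons.
The d⁷ electrons fill as t₂g⁶ eg¹.
The orbital stabilization is -1.8Δ_oct = -1.8 × 26280 = -47304 cm⁻¹.
Relative to high-spin t₂g⁵ eg² (2 paired), the low-spin configuration has 1 additional pair, contributing +1 × 17400 = +17400 cm⁻¹.
Net CFSE = -47304 + 17400 = -29904 cm⁻¹.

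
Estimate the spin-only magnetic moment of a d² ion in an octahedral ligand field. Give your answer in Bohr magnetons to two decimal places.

2.83 Bohr magnetons

Configuration: t2g^2 e_g^0 → 2 unpaired electrons.
μ(spin-only) = √[2(2+2)] = √8 ≈ 2.83 Bohr magnetons.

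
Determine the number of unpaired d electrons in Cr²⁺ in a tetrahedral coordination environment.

Cr is in group 6, so Cr²⁺ is d⁴ (6 − 2 = 4).
Tetrahedral splitting is small, so the complex is high-spin.
Configuration: e² t₂², giving 4 unpaired electrons.

4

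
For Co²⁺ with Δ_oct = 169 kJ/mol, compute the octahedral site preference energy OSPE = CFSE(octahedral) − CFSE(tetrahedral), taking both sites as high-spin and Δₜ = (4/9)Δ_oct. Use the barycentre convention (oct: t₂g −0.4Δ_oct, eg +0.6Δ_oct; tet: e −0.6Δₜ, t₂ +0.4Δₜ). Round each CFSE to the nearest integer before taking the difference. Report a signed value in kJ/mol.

-45

Group 9 minus oxidation state +2 gives a d⁷ configuration for Co²⁺.
In an octahedral site d⁷ (HS) is t2g^5 e_g^2, giving CFSE(oct) = -0.8Δ_oct = -135 kJ/mol.
Tetrahedral: e^4 t2^3, CFSE = 4(−0.6) + 3(+0.4) = -1.2Δₜ = -1.2 × (4/9) × 169 = -90 kJ/mol.
Subtracting, OSPE = -135 − (-90) = -45 kJ/mol.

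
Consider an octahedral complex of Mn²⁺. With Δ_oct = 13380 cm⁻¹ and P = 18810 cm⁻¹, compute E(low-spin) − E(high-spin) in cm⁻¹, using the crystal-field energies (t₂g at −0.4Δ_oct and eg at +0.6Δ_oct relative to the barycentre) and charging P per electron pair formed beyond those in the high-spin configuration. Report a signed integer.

Group 7 minus oxidation state +2 gives a d⁵ configuration for Mn²⁺.
High-spin d⁵ fills as t₂g³ eg² with CFSE 3(−0.4) + 2(+0.6) = 0.0Δ_oct = 0 cm⁻¹.
Low-spin t₂g⁵ eg⁰ gives -2.0Δ_oct = -26760 cm⁻¹, but forming 2 extra pairs costs 2P = 37620 cm⁻¹, so E(LS) = -26760 + 37620 = 10860 cm⁻¹.
The difference is 10860 − (0) = 10860 cm⁻¹, so high-spin lies lower.

10860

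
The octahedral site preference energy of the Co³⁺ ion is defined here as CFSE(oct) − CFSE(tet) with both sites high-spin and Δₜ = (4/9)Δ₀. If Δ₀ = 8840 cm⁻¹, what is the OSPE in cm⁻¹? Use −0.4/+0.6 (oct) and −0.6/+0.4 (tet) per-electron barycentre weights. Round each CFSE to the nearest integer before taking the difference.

-1179

Group 9 minus oxidation state +3 gives a d⁶ configuration for Co³⁺.
Octahedral high-spin t₂g⁴ eg²: CFSE = -0.4 × 8840 = -3536 cm⁻¹.
In a tetrahedral site the filling is e³ t₂³: CFSE(tet) = -0.6Δₜ = -0.6 × (4/9)(8840) = -2357 cm⁻¹.
OSPE = CFSE(oct) − CFSE(tet) = -3536 − (-2357) = -1179 cm⁻¹.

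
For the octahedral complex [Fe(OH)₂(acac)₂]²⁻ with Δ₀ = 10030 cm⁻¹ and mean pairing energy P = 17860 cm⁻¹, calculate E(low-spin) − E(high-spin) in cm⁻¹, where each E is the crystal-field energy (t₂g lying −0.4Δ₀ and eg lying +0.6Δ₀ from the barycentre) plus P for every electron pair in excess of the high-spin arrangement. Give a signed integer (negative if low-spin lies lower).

15660

Ligand charges: 2×(-1) from OH⁻ and 2×(-1) from acac⁻ sum to -4; with overall charge -2, Fe is +2.
Fe²⁺: group 8, so d-count = 8 − 2 = 6.
In the high-spin limit (t₂g⁴ eg²) the orbital term is -0.4Δ₀ = -4012 cm⁻¹, with no excess pairing.
For low-spin the configuration is t₂g⁶ eg⁰: orbital energy -2.4 × 10030 = -24072 cm⁻¹, and 2 additional pairs relative to high-spin add 35720 cm⁻¹, giving 11648 cm⁻¹.
The difference is 11648 − (-4012) = 15660 cm⁻¹, so high-spin lies lower.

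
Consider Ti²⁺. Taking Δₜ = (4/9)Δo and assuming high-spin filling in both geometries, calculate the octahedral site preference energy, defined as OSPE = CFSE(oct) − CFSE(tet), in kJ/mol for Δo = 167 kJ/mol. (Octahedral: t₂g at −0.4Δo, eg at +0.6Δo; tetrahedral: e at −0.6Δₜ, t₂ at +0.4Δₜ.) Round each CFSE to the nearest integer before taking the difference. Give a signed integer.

Ti²⁺: group 4, so d-count = 4 − 2 = 2.
In an octahedral site d² (HS) is t2g^2 e_g^0, giving CFSE(oct) = -0.8Δo = -134 kJ/mol.
Tetrahedral: e^2 t2^0, CFSE = 2(−0.6) + 0(+0.4) = -1.2Δₜ = -1.2 × (4/9) × 167 = -89 kJ/mol.
OSPE = CFSE(oct) − CFSE(tet) = -134 − (-89) = -45 kJ/mol.

-45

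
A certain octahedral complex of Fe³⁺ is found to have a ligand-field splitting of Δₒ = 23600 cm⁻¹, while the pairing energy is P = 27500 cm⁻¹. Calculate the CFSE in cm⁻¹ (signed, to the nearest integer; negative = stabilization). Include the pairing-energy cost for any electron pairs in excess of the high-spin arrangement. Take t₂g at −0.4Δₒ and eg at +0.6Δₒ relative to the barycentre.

0

Group 8 minus oxidation state +3 gives a d⁵ configuration for Fe³⁺.
Δₒ < P, so pairing is avoided: the ground state is high-spin.
That gives t₂g³ eg².
Orbital CFSE = 0.0Δₒ = 0.0 × 23600 = 0 cm⁻¹.
High-spin has no excess pairs, so no pairing correction applies.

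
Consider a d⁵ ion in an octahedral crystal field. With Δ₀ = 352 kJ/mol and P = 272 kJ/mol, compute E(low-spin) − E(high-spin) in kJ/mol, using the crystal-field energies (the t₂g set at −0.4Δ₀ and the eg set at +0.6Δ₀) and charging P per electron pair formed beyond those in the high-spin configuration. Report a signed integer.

-160

High-spin: t₂g³ eg², CFSE = 0.0Δ₀ = 0 kJ/mol.
For low-spin the configuration is t₂g⁵ eg⁰: orbital energy -2.0 × 352 = -704 kJ/mol, and 2 additional pairs relative to high-spin add 544 kJ/mol, giving -160 kJ/mol.
The difference is -160 − (0) = -160 kJ/mol, so low-spin lies lower.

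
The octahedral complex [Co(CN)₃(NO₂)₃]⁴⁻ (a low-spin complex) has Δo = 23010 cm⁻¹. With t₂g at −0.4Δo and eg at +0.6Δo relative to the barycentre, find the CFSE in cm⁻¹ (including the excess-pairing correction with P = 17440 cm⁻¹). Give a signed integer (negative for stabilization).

-23978

Ligand charges: 3×(-1) from CN⁻ and 3×(-1) from NO₂⁻ sum to -6; with overall charge -4, Co is +2.
Co²⁺: group 9, so d-count = 9 − 2 = 7.
The d⁷ electrons fill as t₂g⁶ eg¹.
Orbital CFSE = 6(-0.4) + 1(0.6) = -1.8Δo = -1.8 × 23010 = -41418 cm⁻¹.
Pairing penalty: 3 pairs vs 2 in the high-spin reference → 1 extra × P = 17440 cm⁻¹.
Combining: -41418 + 17440 = -23978 cm⁻¹.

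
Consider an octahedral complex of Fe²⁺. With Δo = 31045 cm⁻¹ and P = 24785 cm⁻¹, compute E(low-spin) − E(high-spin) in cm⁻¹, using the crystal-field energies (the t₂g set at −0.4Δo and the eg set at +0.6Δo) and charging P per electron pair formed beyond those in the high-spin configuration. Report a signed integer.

-12520

Fe²⁺: group 8, so d-count = 8 − 2 = 6.
High-spin: t₂g⁴ eg², CFSE = -0.4Δo = -12418 cm⁻¹.
Low-spin: t₂g⁶ eg⁰, orbital CFSE = -2.4Δo = -74508 cm⁻¹; plus 2 excess pairs × P = +49570 cm⁻¹; total -24938 cm⁻¹.
The difference is -24938 − (-12418) = -12520 cm⁻¹, so low-spin lies lower.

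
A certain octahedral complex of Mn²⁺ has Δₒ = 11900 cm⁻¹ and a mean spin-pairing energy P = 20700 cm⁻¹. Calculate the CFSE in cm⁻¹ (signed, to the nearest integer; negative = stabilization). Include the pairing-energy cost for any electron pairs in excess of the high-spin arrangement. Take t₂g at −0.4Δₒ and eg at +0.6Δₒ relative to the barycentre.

0

Group 7 minus oxidation state +2 gives a d⁵ configuration for Mn²⁺.
Δₒ < P, so pairing is avoided: the ground state is high-spin.
Filling d⁵ accordingly: t₂g³ eg².
Orbital CFSE = 0.0Δₒ = 0.0 × 11900 = 0 cm⁻¹.
High-spin has no excess pairs, so no pairing correction applies.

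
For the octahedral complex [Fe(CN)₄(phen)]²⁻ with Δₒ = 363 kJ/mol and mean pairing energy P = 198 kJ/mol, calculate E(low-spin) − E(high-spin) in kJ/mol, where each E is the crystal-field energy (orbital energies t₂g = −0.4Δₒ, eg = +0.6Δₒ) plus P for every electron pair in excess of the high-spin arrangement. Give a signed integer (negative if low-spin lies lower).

Ligand charges: 4×(-1) from CN⁻ and 1×(+0) from phen sum to -4; with overall charge -2, Fe is +2.
Fe sits in group 8; removing 2 electrons leaves Fe²⁺ with 8 − 2 = 6 d electrons.
High-spin d⁶ fills as t₂g⁴ eg² with CFSE 4(−0.4) + 2(+0.6) = -0.4Δₒ = -145 kJ/mol.
Low-spin t₂g⁶ eg⁰ gives -2.4Δₒ = -871 kJ/mol, but forming 2 extra pairs costs 2P = 396 kJ/mol, so E(LS) = -871 + 396 = -475 kJ/mol.
E(LS) − E(HS) = -475 − (-145) = -330 kJ/mol.

-330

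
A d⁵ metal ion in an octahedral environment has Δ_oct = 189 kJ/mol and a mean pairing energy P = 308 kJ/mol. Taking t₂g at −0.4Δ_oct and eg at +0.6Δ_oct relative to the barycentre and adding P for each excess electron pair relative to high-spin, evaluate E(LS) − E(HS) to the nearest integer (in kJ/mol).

High-spin d⁵ fills as t₂g³ eg² with CFSE 3(−0.4) + 2(+0.6) = 0.0Δ_oct = 0 kJ/mol.
Low-spin t₂g⁵ eg⁰ gives -2.0Δ_oct = -378 kJ/mol, but forming 2 extra pairs costs 2P = 616 kJ/mol, so E(LS) = -378 + 616 = 238 kJ/mol.
The difference is 238 − (0) = 238 kJ/mol, so high-spin lies lower.

238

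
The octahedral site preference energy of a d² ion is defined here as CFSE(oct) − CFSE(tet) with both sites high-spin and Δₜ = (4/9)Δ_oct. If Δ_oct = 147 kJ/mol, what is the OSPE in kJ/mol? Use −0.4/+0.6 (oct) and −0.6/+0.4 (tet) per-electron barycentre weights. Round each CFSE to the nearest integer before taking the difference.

-40

Octahedral high-spin t2g^2 e_g^0: CFSE = -0.8 × 147 = -118 kJ/mol.
Tetrahedral e^2 t2^0 gives -1.2Δₜ = -1.2 × (4/9) × 147 = -78 kJ/mol.
OSPE = -118 − (-78) = -40 kJ/mol.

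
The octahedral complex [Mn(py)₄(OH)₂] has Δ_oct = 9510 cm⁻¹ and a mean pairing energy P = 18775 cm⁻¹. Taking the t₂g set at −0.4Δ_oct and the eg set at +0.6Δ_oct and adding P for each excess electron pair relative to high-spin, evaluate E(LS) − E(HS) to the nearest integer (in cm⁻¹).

18530

Ligand charges: 4×(+0) from py and 2×(-1) from OH⁻ sum to -2; with overall charge +0, Mn is +2.
Mn²⁺: group 7, so d-count = 7 − 2 = 5.
In the high-spin limit (t₂g³ eg²) the orbital term is 0.0Δ_oct = 0 cm⁻¹, with no excess pairing.
Low-spin: t₂g⁵ eg⁰, orbital CFSE = -2.0Δ_oct = -19020 cm⁻¹; plus 2 excess pairs × P = +37550 cm⁻¹; total 18530 cm⁻¹.
E(LS) − E(HS) = 18530 − (0) = 18530 cm⁻¹.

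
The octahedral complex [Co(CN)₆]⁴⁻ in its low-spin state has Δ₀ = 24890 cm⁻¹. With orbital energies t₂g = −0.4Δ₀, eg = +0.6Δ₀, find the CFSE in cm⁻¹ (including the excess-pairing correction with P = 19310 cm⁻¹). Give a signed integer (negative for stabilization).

-25492

Each CN⁻ contributes -1; 6 × (-1) = -6. With overall charge -4, Co is in the +2 oxidation state.
Co²⁺: group 9, so d-count = 9 − 2 = 7.
Configuration: t₂g⁶ eg¹.
The orbital stabilization is -1.8Δ₀ = -1.8 × 24890 = -44802 cm⁻¹.
Relative to high-spin t₂g⁵ eg² (2 paired), the low-spin configuration has 1 additional pair, contributing +1 × 19310 = +19310 cm⁻¹.
Combining: -44802 + 19310 = -25492 cm⁻¹.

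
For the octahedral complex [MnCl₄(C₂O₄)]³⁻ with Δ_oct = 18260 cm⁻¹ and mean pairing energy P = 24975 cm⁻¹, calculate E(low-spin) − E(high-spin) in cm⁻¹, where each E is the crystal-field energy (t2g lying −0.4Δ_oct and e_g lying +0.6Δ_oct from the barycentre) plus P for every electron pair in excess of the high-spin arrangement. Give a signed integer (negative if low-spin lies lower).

6715

Ligand charges: 4×(-1) from Cl⁻ and 1×(-2) from C₂O₄²⁻ sum to -6; with overall charge -3, Mn is +3.
Mn³⁺: group 7, so d-count = 7 − 3 = 4.
In the high-spin limit (t2g^3 e_g^1) the orbital term is -0.6Δ_oct = -10956 cm⁻¹, with no excess pairing.
Low-spin: t2g^4 e_g^0, orbital CFSE = -1.6Δ_oct = -29216 cm⁻¹; plus 1 excess pair × P = +24975 cm⁻¹; total -4241 cm⁻¹.
Thus E(LS) − E(HS) = 6715 cm⁻¹.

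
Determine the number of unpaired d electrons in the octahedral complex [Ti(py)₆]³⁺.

py is neutral, so the +3 overall charge sits on Ti: oxidation state +3.
Group 4 minus oxidation state +3 gives a d¹ configuration for Ti³⁺.
Configuration: t₂g¹ eg⁰, giving 1 unpaired electron.

1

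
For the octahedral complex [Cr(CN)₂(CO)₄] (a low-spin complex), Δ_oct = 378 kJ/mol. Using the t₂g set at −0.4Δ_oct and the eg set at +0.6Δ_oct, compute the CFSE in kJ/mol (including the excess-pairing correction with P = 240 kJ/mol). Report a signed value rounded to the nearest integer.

-365

Ligand charges: 2×(-1) from CN⁻ and 4×(+0) from CO sum to -2; with overall charge +0, Cr is +2.
Cr is in group 6, so Cr²⁺ is d⁴ (6 − 2 = 4).
Configuration: t₂g⁴ eg⁰.
Orbital CFSE = 4(-0.4) + 0(0.6) = -1.6Δ_oct = -1.6 × 378 = -605 kJ/mol.
High-spin d⁴ would be t₂g³ eg¹ with 0 pairs; low-spin has 1, so 1 excess pair costs +1P = +240 kJ/mol.
Net CFSE = -605 + 240 = -365 kJ/mol.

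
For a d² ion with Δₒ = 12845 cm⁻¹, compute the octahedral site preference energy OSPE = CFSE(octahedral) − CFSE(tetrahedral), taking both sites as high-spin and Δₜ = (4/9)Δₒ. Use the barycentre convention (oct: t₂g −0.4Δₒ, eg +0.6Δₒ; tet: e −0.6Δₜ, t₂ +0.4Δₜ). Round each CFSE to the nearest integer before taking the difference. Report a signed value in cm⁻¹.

-3425

Octahedral (high-spin): t2g^2 e_g^0, CFSE = 2(−0.4) + 0(+0.6) = -0.8Δₒ = -0.8 × 12845 = -10276 cm⁻¹.
In a tetrahedral site the filling is e^2 t2^0: CFSE(tet) = -1.2Δₜ = -1.2 × (4/9)(12845) = -6851 cm⁻¹.
OSPE = -10276 − (-6851) = -3425 cm⁻¹.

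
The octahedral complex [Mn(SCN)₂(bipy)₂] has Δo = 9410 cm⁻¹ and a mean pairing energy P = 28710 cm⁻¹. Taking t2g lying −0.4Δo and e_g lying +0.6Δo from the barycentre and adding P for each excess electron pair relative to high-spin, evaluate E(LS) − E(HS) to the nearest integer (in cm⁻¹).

Ligand charges: 2×(-1) from SCN⁻ and 2×(+0) from bipy sum to -2; with overall charge +0, Mn is +2.
Mn is in group 7, so Mn²⁺ is d⁵ (7 − 2 = 5).
High-spin d⁵ fills as t2g^3 e_g^2 with CFSE 3(−0.4) + 2(+0.6) = 0.0Δo = 0 cm⁻¹.
For low-spin the configuration is t2g^5 e_g^0: orbital energy -2.0 × 9410 = -18820 cm⁻¹, and 2 additional pairs relative to high-spin add 57420 cm⁻¹, giving 38600 cm⁻¹.
The difference is 38600 − (0) = 38600 cm⁻¹, so high-spin lies lower.

38600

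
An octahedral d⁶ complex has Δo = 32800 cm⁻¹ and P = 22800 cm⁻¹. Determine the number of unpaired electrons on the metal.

With Δo > P the complex is low-spin.
That gives t2g^6 e_g^0.
Unpaired electrons: 0.

0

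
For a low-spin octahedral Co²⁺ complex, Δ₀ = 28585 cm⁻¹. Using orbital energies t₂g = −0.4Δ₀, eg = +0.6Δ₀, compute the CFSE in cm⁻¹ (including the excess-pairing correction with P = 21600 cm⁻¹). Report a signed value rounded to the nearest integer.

Co²⁺: group 9, so d-count = 9 − 2 = 7.
The d⁷ electrons fill as t₂g⁶ eg¹.
CFSE(orbital) = 6×(-0.4Δ₀) + 1×(0.6Δ₀) = -1.8Δ₀; with Δ₀ = 28585 cm⁻¹ that is -51453 cm⁻¹.
High-spin d⁷ would be t₂g⁵ eg² with 2 pairs; low-spin has 3, so 1 excess pair costs +1P = +21600 cm⁻¹.
Combining: -51453 + 21600 = -29853 cm⁻¹.

-29853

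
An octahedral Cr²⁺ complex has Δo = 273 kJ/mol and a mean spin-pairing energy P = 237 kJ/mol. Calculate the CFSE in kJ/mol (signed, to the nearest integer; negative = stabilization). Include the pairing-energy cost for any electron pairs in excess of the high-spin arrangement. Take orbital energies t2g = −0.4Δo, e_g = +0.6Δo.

-200

Cr is in group 6, so Cr²⁺ is d⁴ (6 − 2 = 4).
Δo > P, so pairing is preferred: the ground state is low-spin.
That gives t2g^4 e_g^0.
Orbital CFSE = -1.6Δo = -1.6 × 273 = -437 kJ/mol.
Excess pairs vs high-spin: 1 − 0 = 1; pairing cost = +237 kJ/mol.
Net CFSE = -437 + 237 = -200 kJ/mol.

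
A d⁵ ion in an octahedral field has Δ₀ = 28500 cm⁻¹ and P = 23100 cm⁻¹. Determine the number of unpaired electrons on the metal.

Here Δ₀ > P (28500 > 23100), so the low-spin state is favoured.
That gives t₂g⁵ eg⁰.
Unpaired electrons: 1.

1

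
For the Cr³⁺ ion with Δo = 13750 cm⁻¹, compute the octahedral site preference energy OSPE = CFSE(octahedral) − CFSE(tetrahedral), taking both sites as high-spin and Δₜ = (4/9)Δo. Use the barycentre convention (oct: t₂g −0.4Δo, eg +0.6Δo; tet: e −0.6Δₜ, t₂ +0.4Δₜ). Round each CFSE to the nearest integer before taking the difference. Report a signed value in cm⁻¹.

Cr is in group 6, so Cr³⁺ is d³ (6 − 3 = 3).
In an octahedral site d³ (HS) is t2g^3 e_g^0, giving CFSE(oct) = -1.2Δo = -16500 cm⁻¹.
Tetrahedral e^2 t2^1 gives -0.8Δₜ = -0.8 × (4/9) × 13750 = -4889 cm⁻¹.
Subtracting, OSPE = -16500 − (-4889) = -11611 cm⁻¹.

-11611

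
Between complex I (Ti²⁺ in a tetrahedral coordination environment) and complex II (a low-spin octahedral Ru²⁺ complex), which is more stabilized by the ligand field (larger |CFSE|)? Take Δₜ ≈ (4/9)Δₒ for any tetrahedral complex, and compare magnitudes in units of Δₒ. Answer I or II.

I: Ti²⁺: group 4, so d-count = 4 − 2 = 2; With tetrahedral geometry the complex is necessarily high-spin; e² t₂⁰, CFSE = -1.2Δₜ ≈ -0.53Δₒ.
II: Ru²⁺: group 8, so d-count = 8 − 2 = 6; t₂g⁶ eg⁰, CFSE = -2.4Δₒ.
So II has the larger |CFSE|.

II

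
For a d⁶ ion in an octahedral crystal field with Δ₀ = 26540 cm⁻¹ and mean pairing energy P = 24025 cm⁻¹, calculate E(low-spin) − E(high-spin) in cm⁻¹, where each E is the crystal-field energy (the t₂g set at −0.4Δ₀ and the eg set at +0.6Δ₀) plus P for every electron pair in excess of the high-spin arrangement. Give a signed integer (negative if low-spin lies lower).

In the high-spin limit (t₂g⁴ eg²) the orbital term is -0.4Δ₀ = -10616 cm⁻¹, with no excess pairing.
Low-spin t₂g⁶ eg⁰ gives -2.4Δ₀ = -63696 cm⁻¹, but forming 2 extra pairs costs 2P = 48050 cm⁻¹, so E(LS) = -63696 + 48050 = -15646 cm⁻¹.
The difference is -15646 − (-10616) = -5030 cm⁻¹, so low-spin lies lower.

-5030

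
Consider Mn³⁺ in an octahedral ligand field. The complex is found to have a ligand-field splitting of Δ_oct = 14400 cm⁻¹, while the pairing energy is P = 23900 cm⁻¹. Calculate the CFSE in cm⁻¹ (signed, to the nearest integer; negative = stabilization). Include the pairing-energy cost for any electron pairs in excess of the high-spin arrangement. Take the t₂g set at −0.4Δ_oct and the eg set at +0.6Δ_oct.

Mn is in group 7, so Mn³⁺ is d⁴ (7 − 3 = 4).
Here Δ_oct < P (14400 < 23900), so the high-spin state is favoured.
That gives t₂g³ eg¹.
Orbital CFSE = -0.6Δ_oct = -0.6 × 14400 = -8640 cm⁻¹.
High-spin has no excess pairs, so no pairing correction applies.

-8640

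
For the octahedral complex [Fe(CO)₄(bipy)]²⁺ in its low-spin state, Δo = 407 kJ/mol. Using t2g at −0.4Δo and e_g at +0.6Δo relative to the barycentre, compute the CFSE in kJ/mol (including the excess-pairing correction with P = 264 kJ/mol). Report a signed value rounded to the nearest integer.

-449

Ligand charges: 4×(+0) from CO and 1×(+0) from bipy sum to +0; with overall charge +2, Fe is +2.
Fe sits in group 8; removing 2 electrons leaves Fe²⁺ with 8 − 2 = 6 d electrons.
Configuration: t2g^6 e_g^0.
The orbital stabilization is -2.4Δo = -2.4 × 407 = -977 kJ/mol.
Relative to high-spin t2g^4 e_g^2 (1 paired), the low-spin configuration has 2 additional pairs, contributing +2 × 264 = +528 kJ/mol.
Combining: -977 + 528 = -449 kJ/mol.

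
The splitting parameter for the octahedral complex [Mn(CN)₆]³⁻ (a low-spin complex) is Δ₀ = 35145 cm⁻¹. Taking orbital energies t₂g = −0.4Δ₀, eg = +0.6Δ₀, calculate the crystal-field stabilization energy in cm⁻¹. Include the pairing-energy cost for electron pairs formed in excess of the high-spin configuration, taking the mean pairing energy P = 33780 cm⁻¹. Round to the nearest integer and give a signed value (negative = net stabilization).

Each CN⁻ contributes -1; 6 × (-1) = -6. With overall charge -3, Mn is in the +3 oxidation state.
Mn is in group 7, so Mn³⁺ is d⁴ (7 − 3 = 4).
The d⁴ electrons fill as t₂g⁴ eg⁰.
Orbital CFSE = 4(-0.4) + 0(0.6) = -1.6Δ₀ = -1.6 × 35145 = -56232 cm⁻¹.
Pairing penalty: 1 pair vs 0 in the high-spin reference → 1 extra × P = 33780 cm⁻¹.
Net CFSE = -56232 + 33780 = -22452 cm⁻¹.

-22452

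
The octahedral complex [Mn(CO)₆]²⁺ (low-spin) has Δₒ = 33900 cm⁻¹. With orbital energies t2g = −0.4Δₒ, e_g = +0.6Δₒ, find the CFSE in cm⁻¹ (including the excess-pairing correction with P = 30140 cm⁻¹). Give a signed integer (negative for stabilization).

-7520

CO is neutral, so the +2 overall charge sits on Mn: oxidation state +2.
Mn²⁺: group 7, so d-count = 7 − 2 = 5.
The d⁵ electrons fill as t2g^5 e_g^0.
Orbital CFSE = 5(-0.4) + 0(0.6) = -2.0Δₒ = -2.0 × 33900 = -67800 cm⁻¹.
Pairing penalty: 2 pairs vs 0 in the high-spin reference → 2 extra × P = 60280 cm⁻¹.
Combining: -67800 + 60280 = -7520 cm⁻¹.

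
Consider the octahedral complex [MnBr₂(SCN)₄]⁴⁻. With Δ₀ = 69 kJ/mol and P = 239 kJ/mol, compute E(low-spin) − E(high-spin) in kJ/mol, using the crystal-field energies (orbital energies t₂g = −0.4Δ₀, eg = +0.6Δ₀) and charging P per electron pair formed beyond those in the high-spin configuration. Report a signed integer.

Ligand charges: 2×(-1) from Br⁻ and 4×(-1) from SCN⁻ sum to -6; with overall charge -4, Mn is +2.
Mn²⁺: group 7, so d-count = 7 − 2 = 5.
High-spin: t₂g³ eg², CFSE = 0.0Δ₀ = 0 kJ/mol.
For low-spin the configuration is t₂g⁵ eg⁰: orbital energy -2.0 × 69 = -138 kJ/mol, and 2 additional pairs relative to high-spin add 478 kJ/mol, giving 340 kJ/mol.
Thus E(LS) − E(HS) = 340 kJ/mol.

340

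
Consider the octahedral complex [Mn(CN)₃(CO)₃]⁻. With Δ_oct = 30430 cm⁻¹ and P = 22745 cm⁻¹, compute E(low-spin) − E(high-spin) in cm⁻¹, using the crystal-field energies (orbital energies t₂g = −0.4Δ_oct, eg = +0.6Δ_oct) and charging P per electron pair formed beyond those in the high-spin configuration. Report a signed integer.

Ligand charges: 3×(-1) from CN⁻ and 3×(+0) from CO sum to -3; with overall charge -1, Mn is +2.
Mn is in group 7, so Mn²⁺ is d⁵ (7 − 2 = 5).
In the high-spin limit (t₂g³ eg²) the orbital term is 0.0Δ_oct = 0 cm⁻¹, with no excess pairing.
For low-spin the configuration is t₂g⁵ eg⁰: orbital energy -2.0 × 30430 = -60860 cm⁻¹, and 2 additional pairs relative to high-spin add 45490 cm⁻¹, giving -15370 cm⁻¹.
Thus E(LS) − E(HS) = -15370 cm⁻¹.

-15370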